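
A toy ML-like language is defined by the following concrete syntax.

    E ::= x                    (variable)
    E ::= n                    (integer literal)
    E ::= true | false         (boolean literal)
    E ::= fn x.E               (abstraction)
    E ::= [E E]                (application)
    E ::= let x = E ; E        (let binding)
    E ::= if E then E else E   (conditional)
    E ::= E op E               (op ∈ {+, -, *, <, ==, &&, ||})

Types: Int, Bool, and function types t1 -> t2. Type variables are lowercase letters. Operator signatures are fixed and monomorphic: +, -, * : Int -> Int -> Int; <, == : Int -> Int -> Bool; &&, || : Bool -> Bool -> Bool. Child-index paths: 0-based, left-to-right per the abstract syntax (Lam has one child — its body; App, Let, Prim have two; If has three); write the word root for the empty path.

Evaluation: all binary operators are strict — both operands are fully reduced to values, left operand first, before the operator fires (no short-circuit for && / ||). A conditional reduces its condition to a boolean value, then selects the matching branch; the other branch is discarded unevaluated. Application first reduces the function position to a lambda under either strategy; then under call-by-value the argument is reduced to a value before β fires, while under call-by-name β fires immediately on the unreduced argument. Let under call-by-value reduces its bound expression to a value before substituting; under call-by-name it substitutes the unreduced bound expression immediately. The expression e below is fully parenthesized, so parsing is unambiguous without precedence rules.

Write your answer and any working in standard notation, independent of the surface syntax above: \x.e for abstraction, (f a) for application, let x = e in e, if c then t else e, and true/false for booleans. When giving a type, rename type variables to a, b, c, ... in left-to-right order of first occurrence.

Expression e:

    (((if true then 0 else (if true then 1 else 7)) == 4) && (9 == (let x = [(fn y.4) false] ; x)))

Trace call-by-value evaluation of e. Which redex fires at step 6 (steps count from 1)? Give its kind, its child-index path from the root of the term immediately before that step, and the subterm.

Derivation:
step 0: (((if true then 0 else (if true then 1 else 7)) == 4) && (9 == (let x = ((\y.4) false) in x)))
step 1: [if@0.0] ((0 == 4) && (9 == (let x = ((\y.4) false) in x)))
step 2: [delta@0] (false && (9 == (let x = ((\y.4) false) in x)))
step 3: [beta@1.1.0] (false && (9 == (let x = 4 in x)))
step 4: [let@1.1] (false && (9 == 4))
step 5: [delta@1] (false && false)
step 6: [delta@root] false

Answer: delta at root : (false && false)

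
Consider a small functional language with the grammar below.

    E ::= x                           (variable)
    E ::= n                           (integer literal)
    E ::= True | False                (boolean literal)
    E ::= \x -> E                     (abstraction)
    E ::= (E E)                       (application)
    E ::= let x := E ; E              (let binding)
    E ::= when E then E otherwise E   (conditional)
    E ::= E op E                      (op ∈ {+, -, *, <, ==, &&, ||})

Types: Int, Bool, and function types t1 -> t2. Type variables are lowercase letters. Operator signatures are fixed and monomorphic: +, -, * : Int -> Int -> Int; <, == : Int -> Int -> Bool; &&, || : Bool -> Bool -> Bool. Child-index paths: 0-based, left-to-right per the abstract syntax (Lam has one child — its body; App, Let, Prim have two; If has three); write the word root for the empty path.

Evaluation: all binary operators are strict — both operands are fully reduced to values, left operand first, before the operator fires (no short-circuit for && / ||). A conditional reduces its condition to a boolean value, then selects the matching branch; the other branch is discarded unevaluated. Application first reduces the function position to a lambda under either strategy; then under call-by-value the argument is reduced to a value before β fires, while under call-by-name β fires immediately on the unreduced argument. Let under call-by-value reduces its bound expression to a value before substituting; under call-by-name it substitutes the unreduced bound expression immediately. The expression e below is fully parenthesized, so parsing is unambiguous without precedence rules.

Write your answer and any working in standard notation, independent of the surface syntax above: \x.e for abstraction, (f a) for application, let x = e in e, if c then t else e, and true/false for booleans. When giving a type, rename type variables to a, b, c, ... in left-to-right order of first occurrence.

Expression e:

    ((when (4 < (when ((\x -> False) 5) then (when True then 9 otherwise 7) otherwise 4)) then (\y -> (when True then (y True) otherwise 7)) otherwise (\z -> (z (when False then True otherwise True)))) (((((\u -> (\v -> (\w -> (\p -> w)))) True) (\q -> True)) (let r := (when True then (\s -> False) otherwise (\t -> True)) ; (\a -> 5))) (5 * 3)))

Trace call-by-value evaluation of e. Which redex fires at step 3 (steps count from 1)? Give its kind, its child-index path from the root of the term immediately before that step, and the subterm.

Trace:
step 0: ((if (4 < (if ((\x.false) 5) then (if true then 9 else 7) else 4)) then (\y.(if true then (y true) else 7)) else (\z.(z (if false then true else true)))) (((((\u.(\v.(\w.(\p.w)))) true) (\q.true)) (let r = (if true then (\s.false) else (\t.true)) in (\a.5))) (5 * 3)))
step 1: [beta@0.0.1.0] ((if (4 < (if false then (if true then 9 else 7) else 4)) then (\y.(if true then (y true) else 7)) else (\z.(z (if false then true else true)))) (((((\u.(\v.(\w.(\p.w)))) true) (\q.true)) (let r = (if true then (\s.false) else (\t.true)) in (\a.5))) (5 * 3)))
step 2: [if@0.0.1] ((if (4 < 4) then (\y.(if true then (y true) else 7)) else (\z.(z (if false then true else true)))) (((((\u.(\v.(\w.(\p.w)))) true) (\q.true)) (let r = (if true then (\s.false) else (\t.true)) in (\a.5))) (5 * 3)))
step 3: [delta@0.0] ((if false then (\y.(if true then (y true) else 7)) else (\z.(z (if false then true else true)))) (((((\u.(\v.(\w.(\p.w)))) true) (\q.true)) (let r = (if true then (\s.false) else (\t.true)) in (\a.5))) (5 * 3)))

Answer: delta at 0.0 : (4 < 4)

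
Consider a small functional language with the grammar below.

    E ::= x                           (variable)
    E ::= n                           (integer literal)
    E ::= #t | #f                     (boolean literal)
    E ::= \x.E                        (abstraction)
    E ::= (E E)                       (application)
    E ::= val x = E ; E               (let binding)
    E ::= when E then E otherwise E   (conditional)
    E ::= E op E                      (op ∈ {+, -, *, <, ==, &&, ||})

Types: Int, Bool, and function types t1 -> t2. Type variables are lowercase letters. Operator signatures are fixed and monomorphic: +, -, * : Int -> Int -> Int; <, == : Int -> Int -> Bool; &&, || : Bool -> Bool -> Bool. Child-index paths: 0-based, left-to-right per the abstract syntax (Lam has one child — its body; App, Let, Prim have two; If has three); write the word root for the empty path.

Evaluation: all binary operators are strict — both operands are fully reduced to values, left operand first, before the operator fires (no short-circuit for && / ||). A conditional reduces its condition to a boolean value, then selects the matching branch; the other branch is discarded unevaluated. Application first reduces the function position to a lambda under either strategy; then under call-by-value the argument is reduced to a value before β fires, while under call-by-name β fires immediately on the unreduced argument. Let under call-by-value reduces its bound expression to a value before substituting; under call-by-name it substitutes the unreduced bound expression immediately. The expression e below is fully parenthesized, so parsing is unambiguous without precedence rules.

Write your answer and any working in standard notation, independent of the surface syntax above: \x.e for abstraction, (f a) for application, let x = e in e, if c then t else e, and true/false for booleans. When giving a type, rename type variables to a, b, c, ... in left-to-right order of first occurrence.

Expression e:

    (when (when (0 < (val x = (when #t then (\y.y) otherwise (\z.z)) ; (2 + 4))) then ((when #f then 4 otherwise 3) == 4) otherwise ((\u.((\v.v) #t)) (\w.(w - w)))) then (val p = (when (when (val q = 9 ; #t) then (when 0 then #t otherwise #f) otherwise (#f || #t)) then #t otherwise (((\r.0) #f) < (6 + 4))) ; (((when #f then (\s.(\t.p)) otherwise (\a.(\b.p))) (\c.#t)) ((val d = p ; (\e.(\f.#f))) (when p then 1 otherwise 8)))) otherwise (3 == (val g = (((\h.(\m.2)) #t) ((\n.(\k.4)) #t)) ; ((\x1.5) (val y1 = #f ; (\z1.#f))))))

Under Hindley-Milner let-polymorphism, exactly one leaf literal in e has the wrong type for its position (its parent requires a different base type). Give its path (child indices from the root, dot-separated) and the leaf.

Answer: 1.0.0.1.0 : 0

Working:
  unify Int ~ Int
  unify Bool ~ Bool
y : a
\y._ : a -> a
z : b
\z._ : b -> b
  unify a -> a ~ b -> b
  unify a ~ b
  unify b ~ b
let x : forall. b -> b
  unify Int ~ Int
  unify Int ~ Int
  unify Int ~ Int
  unify Bool ~ Bool
  unify Bool ~ Bool
  unify Int ~ Int
  unify Int ~ Int
  unify Int ~ Int
v : d
\v._ : d -> d
  unify d -> d ~ Bool -> e
  unify d ~ Bool
  unify Bool ~ e
_ _ : Bool
\u._ : c -> Bool
w : f
  unify f ~ Int
w : Int
  unify Int ~ Int
\w._ : Int -> Int
  unify c -> Bool ~ (Int -> Int) -> g
  unify c ~ Int -> Int
  unify Bool ~ g
_ _ : Bool
  unify Bool ~ Bool
  unify Bool ~ Bool
let q : Int
  unify Bool ~ Bool
  unify Int ~ Bool
  FAIL: mismatch Int ~ Bool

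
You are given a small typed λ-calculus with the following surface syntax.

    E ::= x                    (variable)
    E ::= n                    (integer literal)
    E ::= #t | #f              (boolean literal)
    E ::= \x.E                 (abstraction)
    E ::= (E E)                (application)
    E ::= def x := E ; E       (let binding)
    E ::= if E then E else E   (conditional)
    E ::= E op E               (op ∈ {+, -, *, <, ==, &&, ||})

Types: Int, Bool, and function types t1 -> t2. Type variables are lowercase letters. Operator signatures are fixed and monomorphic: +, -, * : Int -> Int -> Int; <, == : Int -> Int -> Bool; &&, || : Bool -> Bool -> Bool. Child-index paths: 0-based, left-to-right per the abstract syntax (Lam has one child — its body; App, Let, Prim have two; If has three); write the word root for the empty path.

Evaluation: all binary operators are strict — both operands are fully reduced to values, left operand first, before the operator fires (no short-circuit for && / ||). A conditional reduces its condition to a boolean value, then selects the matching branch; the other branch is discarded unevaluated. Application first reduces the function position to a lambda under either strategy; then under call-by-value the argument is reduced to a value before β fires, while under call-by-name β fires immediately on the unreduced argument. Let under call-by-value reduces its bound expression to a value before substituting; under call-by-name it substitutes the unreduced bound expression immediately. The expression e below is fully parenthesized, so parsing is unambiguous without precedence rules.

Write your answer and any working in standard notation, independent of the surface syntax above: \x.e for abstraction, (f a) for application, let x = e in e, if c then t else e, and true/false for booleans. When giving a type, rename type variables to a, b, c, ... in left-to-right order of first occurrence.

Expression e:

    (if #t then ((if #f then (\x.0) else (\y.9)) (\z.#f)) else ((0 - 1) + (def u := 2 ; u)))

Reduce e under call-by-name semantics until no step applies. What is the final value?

Derivation:
step 0: (if true then ((if false then (\x.0) else (\y.9)) (\z.false)) else ((0 - 1) + (let u = 2 in u)))
step 1: [if@root] ((if false then (\x.0) else (\y.9)) (\z.false))
step 2: [if@0] ((\y.9) (\z.false))
step 3: [beta@root] 9

Answer: 9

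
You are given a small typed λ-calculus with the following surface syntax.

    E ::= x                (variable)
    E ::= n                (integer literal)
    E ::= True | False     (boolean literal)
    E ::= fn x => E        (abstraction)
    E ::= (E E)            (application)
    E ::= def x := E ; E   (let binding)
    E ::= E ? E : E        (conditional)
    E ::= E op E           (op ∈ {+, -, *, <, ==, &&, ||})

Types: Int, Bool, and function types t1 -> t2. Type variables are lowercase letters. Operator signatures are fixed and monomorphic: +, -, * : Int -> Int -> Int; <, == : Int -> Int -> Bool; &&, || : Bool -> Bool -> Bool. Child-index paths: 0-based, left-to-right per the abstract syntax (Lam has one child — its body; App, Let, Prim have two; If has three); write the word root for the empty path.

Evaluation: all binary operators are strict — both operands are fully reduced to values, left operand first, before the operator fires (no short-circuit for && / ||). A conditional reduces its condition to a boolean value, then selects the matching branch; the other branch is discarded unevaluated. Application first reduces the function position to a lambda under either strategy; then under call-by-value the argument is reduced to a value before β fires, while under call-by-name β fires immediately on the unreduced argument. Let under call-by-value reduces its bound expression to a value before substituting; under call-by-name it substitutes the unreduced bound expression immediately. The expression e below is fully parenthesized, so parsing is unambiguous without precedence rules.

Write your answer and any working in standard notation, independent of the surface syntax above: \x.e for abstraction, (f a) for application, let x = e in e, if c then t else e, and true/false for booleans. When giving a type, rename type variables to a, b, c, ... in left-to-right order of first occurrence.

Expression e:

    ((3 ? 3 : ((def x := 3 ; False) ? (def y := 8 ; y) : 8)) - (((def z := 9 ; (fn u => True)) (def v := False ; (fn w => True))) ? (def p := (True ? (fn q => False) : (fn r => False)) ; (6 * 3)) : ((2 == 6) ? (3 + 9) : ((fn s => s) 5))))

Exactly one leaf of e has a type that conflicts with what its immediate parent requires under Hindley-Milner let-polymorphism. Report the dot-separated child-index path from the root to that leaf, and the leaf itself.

Working:
  unify Int ~ Bool
  FAIL: mismatch Int ~ Bool

Answer: 0.0 : 3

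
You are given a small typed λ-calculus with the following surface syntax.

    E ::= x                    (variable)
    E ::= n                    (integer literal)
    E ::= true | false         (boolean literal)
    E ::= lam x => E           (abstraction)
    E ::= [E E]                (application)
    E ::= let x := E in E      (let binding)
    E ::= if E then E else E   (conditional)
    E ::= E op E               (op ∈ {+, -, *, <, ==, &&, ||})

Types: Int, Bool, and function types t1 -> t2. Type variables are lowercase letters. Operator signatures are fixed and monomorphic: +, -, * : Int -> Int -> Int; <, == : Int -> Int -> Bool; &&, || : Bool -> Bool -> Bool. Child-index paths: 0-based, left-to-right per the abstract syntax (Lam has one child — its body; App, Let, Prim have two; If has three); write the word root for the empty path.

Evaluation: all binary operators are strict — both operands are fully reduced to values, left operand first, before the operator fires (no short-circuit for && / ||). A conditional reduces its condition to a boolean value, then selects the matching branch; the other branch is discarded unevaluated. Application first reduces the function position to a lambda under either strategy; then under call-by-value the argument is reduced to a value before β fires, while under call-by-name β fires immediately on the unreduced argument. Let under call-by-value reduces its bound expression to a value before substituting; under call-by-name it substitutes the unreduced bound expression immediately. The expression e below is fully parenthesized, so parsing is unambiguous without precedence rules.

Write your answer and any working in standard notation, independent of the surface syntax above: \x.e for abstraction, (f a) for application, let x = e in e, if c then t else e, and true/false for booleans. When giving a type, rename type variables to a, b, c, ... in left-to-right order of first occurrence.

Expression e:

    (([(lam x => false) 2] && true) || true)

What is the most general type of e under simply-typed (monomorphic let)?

Answer: Bool

Working:
\x._ : a -> Bool
  unify a -> Bool ~ Int -> b
  unify a ~ Int
  unify Bool ~ b
_ _ : Bool
  unify Bool ~ Bool
  unify Bool ~ Bool
  unify Bool ~ Bool
  unify Bool ~ Bool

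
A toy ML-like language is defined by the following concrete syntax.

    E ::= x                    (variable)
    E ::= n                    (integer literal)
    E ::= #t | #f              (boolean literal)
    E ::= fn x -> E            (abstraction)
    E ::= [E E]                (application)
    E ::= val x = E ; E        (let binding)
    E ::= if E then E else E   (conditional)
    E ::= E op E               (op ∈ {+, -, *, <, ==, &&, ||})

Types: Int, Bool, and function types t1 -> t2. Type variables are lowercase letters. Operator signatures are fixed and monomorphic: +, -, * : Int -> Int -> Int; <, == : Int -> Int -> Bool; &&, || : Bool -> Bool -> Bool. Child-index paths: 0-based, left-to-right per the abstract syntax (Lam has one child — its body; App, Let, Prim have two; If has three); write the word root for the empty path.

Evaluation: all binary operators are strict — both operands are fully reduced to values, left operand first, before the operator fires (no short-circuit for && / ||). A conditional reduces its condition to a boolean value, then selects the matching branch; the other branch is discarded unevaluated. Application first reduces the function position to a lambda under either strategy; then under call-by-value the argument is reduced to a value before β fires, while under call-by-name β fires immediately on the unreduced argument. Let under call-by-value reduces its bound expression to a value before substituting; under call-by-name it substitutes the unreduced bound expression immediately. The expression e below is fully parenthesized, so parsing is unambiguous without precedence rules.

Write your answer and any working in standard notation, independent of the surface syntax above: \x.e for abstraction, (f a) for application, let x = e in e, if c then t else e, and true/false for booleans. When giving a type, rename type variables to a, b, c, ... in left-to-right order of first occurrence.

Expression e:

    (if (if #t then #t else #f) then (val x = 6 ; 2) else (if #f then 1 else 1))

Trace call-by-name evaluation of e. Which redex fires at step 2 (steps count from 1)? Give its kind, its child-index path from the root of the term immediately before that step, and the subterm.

Answer: if at root : (if true then (let x = 6 in 2) else (if false then 1 else 1))

Working:
step 0: (if (if true then true else false) then (let x = 6 in 2) else (if false then 1 else 1))
step 1: [if@0] (if true then (let x = 6 in 2) else (if false then 1 else 1))
step 2: [if@root] (let x = 6 in 2)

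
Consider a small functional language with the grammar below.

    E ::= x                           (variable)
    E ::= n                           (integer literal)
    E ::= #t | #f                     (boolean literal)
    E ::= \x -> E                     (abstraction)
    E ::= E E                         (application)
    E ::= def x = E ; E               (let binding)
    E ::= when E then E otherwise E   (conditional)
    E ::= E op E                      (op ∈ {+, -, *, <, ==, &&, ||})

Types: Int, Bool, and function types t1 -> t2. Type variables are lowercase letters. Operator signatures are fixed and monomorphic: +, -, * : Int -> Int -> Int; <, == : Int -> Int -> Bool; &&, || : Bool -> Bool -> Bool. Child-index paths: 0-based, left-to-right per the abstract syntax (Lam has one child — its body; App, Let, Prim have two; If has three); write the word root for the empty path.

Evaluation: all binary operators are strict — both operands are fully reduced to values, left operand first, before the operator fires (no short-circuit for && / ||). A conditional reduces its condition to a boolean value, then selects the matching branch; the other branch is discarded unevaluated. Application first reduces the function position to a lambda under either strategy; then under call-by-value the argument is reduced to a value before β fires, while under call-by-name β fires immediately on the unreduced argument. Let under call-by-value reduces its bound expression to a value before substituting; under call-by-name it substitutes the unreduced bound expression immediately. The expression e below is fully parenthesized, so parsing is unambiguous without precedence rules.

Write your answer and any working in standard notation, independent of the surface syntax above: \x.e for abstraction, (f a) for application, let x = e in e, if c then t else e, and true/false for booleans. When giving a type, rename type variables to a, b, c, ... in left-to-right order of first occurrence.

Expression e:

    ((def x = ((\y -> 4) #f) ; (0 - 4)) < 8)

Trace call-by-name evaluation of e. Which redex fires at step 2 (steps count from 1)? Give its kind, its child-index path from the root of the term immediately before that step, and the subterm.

Derivation:
step 0: ((let x = ((\y.4) false) in (0 - 4)) < 8)
step 1: [let@0] ((0 - 4) < 8)
step 2: [delta@0] (-4 < 8)

Answer: delta at 0 : (0 - 4)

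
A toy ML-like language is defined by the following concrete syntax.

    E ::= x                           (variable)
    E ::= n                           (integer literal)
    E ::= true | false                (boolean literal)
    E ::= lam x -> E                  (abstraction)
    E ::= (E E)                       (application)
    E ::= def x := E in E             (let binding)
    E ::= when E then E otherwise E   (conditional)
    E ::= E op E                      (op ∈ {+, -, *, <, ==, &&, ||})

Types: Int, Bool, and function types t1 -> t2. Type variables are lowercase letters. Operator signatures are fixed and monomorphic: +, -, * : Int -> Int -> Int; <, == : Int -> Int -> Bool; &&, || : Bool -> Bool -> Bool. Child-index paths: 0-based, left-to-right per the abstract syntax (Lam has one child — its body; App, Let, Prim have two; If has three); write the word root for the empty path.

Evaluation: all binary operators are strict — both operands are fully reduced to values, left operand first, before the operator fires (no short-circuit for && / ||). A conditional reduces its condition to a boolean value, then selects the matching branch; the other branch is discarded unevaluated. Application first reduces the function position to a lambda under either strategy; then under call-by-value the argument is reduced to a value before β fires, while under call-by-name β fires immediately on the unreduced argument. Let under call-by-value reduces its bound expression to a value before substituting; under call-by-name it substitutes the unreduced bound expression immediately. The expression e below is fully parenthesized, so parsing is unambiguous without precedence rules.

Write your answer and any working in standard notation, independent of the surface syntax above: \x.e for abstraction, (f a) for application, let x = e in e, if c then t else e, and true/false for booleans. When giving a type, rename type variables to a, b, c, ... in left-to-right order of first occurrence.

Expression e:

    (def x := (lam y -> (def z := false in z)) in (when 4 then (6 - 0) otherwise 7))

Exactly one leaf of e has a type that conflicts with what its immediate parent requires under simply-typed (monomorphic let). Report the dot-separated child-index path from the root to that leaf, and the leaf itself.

Answer: 1.0 : 4

Derivation:
let z : Bool
z : Bool
\y._ : a -> Bool
let x : a -> Bool
  unify Int ~ Bool
  FAIL: mismatch Int ~ Bool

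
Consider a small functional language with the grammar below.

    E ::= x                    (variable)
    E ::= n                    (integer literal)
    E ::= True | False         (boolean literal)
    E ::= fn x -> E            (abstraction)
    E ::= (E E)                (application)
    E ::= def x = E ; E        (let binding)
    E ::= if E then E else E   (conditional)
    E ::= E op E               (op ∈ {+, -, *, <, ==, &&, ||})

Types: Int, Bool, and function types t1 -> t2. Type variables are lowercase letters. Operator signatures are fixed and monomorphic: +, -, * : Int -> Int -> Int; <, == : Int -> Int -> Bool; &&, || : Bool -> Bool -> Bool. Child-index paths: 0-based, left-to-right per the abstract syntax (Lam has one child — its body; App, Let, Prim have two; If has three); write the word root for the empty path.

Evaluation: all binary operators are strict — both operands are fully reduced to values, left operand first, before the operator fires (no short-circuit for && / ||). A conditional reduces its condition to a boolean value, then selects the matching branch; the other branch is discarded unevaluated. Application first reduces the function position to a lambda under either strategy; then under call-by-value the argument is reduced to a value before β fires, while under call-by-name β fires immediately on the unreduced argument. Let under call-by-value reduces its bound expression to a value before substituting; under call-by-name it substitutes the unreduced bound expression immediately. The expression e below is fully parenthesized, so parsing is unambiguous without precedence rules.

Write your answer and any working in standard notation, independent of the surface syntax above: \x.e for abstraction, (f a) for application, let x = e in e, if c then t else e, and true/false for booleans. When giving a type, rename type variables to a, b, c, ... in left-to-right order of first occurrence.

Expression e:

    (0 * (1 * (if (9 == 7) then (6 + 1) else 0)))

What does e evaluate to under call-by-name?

Derivation:
step 0: (0 * (1 * (if (9 == 7) then (6 + 1) else 0)))
step 1: [delta@1.1.0] (0 * (1 * (if false then (6 + 1) else 0)))
step 2: [if@1.1] (0 * (1 * 0))
step 3: [delta@1] (0 * 0)
step 4: [delta@root] 0

Answer: 0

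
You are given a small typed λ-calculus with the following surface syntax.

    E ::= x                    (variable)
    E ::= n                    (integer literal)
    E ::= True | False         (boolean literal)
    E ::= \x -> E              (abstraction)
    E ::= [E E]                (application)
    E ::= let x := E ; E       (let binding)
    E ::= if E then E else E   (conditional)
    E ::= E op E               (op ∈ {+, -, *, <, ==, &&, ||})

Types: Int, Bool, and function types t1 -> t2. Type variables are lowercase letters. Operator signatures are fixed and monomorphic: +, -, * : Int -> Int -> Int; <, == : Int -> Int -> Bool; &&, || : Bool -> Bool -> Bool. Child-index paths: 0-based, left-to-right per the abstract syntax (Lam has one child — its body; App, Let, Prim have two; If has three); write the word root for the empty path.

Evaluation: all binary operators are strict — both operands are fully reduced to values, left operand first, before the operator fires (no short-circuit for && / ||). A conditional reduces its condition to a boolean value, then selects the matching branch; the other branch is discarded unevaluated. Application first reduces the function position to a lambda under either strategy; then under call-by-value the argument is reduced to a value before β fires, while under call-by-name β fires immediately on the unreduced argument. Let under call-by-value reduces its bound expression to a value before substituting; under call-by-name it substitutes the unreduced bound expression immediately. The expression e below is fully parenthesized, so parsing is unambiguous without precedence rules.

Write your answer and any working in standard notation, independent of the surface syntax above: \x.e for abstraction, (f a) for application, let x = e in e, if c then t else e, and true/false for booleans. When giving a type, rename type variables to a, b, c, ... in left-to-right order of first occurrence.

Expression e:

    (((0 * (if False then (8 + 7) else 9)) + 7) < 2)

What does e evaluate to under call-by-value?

Working:
step 0: (((0 * (if false then (8 + 7) else 9)) + 7) < 2)
step 1: [if@0.0.1] (((0 * 9) + 7) < 2)
step 2: [delta@0.0] ((0 + 7) < 2)
step 3: [delta@0] (7 < 2)
step 4: [delta@root] false

Answer: false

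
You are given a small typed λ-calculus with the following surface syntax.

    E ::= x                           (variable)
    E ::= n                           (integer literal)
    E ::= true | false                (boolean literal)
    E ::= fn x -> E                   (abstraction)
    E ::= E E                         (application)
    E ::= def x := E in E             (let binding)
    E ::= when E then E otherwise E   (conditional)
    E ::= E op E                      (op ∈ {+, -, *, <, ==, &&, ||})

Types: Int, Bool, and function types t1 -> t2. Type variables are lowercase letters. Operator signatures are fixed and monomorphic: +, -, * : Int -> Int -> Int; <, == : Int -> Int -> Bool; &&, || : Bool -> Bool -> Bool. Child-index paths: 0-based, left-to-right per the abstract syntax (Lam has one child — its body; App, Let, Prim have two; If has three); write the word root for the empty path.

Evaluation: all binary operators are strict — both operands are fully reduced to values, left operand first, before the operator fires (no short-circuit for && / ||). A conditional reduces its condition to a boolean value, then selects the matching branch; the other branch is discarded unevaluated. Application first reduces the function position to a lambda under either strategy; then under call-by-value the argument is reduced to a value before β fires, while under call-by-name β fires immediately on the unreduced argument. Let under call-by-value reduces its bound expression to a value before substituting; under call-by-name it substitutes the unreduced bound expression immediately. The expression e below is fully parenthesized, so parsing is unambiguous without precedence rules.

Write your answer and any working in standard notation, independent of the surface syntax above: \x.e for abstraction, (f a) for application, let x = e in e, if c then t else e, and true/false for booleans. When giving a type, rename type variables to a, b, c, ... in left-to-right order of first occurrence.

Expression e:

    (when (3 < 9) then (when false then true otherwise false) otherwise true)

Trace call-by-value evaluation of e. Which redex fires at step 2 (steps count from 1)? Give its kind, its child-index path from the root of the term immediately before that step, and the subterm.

Answer: if at root : (if true then (if false then true else false) else true)

Trace:
step 0: (if (3 < 9) then (if false then true else false) else true)
step 1: [delta@0] (if true then (if false then true else false) else true)
step 2: [if@root] (if false then true else false)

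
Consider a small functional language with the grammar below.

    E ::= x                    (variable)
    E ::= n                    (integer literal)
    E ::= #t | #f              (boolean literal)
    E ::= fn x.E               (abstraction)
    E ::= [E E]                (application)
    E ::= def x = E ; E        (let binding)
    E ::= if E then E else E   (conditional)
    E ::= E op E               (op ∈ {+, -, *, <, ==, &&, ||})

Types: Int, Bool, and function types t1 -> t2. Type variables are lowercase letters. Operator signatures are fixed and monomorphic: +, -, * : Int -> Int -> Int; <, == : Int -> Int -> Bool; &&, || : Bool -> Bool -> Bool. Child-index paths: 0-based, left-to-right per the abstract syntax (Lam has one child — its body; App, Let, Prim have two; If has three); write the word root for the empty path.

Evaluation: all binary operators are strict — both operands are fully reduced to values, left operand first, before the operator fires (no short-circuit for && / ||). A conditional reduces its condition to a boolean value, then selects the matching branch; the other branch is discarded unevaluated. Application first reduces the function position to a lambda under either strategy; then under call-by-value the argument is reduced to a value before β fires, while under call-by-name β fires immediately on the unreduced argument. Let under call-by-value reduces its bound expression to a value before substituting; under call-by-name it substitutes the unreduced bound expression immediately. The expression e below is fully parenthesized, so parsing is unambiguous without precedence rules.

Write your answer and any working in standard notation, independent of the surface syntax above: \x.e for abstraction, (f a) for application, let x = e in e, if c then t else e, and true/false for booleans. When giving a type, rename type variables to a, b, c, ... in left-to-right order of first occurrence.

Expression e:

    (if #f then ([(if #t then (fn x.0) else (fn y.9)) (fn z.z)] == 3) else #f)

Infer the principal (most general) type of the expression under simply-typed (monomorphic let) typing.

Answer: Bool

Trace:
  unify Bool ~ Bool
  unify Bool ~ Bool
\x._ : a -> Int
\y._ : b -> Int
  unify a -> Int ~ b -> Int
  unify a ~ b
  unify Int ~ Int
z : c
\z._ : c -> c
  unify b -> Int ~ (c -> c) -> d
  unify b ~ c -> c
  unify Int ~ d
_ _ : Int
  unify Int ~ Int
  unify Int ~ Int
  unify Bool ~ Bool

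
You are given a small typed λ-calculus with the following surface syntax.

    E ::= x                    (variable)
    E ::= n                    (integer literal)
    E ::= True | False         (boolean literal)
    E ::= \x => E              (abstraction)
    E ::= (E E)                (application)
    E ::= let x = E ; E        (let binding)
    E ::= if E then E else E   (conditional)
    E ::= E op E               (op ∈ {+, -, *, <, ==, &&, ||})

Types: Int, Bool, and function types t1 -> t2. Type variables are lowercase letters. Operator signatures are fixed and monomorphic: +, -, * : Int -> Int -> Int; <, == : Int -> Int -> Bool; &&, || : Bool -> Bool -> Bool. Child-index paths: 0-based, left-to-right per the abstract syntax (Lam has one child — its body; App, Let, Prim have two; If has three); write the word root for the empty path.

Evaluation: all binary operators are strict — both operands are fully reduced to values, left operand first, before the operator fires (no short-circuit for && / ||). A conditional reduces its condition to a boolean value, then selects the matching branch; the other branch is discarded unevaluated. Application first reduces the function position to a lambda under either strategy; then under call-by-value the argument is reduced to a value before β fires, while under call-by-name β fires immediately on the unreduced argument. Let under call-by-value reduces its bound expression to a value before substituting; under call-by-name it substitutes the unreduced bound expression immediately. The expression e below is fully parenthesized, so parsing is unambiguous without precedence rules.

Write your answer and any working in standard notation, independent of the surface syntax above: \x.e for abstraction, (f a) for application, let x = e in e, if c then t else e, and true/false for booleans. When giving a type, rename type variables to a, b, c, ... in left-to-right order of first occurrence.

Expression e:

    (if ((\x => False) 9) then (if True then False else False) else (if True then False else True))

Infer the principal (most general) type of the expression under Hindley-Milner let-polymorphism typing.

Answer: Bool

Derivation:
\x._ : a -> Bool
  unify a -> Bool ~ Int -> b
  unify a ~ Int
  unify Bool ~ b
_ _ : Bool
  unify Bool ~ Bool
  unify Bool ~ Bool
  unify Bool ~ Bool
  unify Bool ~ Bool
  unify Bool ~ Bool
  unify Bool ~ Bool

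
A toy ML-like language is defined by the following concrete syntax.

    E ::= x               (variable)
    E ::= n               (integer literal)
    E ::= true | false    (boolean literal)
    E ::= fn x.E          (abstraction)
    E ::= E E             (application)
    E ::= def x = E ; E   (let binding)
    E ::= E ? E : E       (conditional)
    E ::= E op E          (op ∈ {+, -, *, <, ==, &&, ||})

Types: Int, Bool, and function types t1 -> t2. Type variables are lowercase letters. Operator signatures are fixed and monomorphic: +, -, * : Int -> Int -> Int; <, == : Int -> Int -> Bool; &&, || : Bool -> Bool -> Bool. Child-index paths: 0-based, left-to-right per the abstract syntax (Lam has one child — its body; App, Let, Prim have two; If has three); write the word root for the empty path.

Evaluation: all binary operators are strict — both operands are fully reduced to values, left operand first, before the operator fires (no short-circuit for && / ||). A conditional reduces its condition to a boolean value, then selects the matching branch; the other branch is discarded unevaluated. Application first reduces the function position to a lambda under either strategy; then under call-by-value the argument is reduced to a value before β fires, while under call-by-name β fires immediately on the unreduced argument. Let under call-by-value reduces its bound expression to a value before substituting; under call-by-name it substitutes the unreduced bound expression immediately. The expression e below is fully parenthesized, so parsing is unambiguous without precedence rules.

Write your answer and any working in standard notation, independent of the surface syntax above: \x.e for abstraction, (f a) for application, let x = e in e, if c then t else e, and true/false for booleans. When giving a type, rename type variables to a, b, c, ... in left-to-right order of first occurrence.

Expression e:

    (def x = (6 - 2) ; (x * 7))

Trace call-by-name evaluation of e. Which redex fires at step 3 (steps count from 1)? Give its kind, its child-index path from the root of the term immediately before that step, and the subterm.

Answer: delta at root : (4 * 7)

Working:
step 0: (let x = (6 - 2) in (x * 7))
step 1: [let@root] ((6 - 2) * 7)
step 2: [delta@0] (4 * 7)
step 3: [delta@root] 28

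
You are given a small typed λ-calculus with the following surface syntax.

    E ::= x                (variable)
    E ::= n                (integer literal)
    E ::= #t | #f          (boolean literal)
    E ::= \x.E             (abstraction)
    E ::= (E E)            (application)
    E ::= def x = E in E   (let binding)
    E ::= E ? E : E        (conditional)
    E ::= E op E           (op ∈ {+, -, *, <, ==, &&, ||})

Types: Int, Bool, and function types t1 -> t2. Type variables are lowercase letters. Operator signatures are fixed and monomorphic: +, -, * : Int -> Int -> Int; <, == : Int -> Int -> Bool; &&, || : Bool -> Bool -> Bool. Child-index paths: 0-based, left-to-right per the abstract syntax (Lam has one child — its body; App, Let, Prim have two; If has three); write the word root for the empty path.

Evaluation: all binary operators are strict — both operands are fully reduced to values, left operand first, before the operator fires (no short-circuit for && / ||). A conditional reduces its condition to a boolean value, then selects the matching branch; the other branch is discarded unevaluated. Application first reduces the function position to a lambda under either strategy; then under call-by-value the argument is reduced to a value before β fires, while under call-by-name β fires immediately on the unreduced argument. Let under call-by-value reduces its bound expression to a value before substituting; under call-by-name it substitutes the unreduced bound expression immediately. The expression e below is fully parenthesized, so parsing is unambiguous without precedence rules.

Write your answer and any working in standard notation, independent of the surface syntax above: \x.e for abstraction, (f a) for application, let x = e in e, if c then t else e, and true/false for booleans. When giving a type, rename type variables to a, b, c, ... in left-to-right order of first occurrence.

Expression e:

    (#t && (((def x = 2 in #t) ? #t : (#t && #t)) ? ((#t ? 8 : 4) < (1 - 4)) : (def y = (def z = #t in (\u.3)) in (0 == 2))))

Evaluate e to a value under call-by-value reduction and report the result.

Answer: false

Trace:
step 0: (true && (if (if (let x = 2 in true) then true else (true && true)) then ((if true then 8 else 4) < (1 - 4)) else (let y = (let z = true in (\u.3)) in (0 == 2))))
step 1: [let@1.0.0] (true && (if (if true then true else (true && true)) then ((if true then 8 else 4) < (1 - 4)) else (let y = (let z = true in (\u.3)) in (0 == 2))))
step 2: [if@1.0] (true && (if true then ((if true then 8 else 4) < (1 - 4)) else (let y = (let z = true in (\u.3)) in (0 == 2))))
step 3: [if@1] (true && ((if true then 8 else 4) < (1 - 4)))
step 4: [if@1.0] (true && (8 < (1 - 4)))
step 5: [delta@1.1] (true && (8 < -3))
step 6: [delta@1] (true && false)
step 7: [delta@root] false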